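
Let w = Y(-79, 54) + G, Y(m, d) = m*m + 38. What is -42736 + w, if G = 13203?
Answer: -23254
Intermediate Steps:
Y(m, d) = 38 + m² (Y(m, d) = m² + 38 = 38 + m²)
w = 19482 (w = (38 + (-79)²) + 13203 = (38 + 6241) + 13203 = 6279 + 13203 = 19482)
-42736 + w = -42736 + 19482 = -23254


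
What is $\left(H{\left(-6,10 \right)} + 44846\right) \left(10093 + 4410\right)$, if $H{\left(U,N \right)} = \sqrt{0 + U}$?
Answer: $650401538 + 14503 i \sqrt{6} \approx 6.504 \cdot 10^{8} + 35525.0 i$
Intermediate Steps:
$H{\left(U,N \right)} = \sqrt{U}$
$\left(H{\left(-6,10 \right)} + 44846\right) \left(10093 + 4410\right) = \left(\sqrt{-6} + 44846\right) \left(10093 + 4410\right) = \left(i \sqrt{6} + 44846\right) 14503 = \left(44846 + i \sqrt{6}\right) 14503 = 650401538 + 14503 i \sqrt{6}$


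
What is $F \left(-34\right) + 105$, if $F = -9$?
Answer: $411$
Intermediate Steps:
$F \left(-34\right) + 105 = \left(-9\right) \left(-34\right) + 105 = 306 + 105 = 411$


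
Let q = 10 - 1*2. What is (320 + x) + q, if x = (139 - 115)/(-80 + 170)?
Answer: 4924/15 ≈ 328.27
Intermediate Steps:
q = 8 (q = 10 - 2 = 8)
x = 4/15 (x = 24/90 = 24*(1/90) = 4/15 ≈ 0.26667)
(320 + x) + q = (320 + 4/15) + 8 = 4804/15 + 8 = 4924/15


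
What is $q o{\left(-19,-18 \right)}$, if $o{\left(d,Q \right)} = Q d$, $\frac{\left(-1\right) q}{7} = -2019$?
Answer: $4833486$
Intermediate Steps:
$q = 14133$ ($q = \left(-7\right) \left(-2019\right) = 14133$)
$q o{\left(-19,-18 \right)} = 14133 \left(\left(-18\right) \left(-19\right)\right) = 14133 \cdot 342 = 4833486$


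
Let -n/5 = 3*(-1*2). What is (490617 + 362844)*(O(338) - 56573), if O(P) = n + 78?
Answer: -48190675365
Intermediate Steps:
n = 30 (n = -15*(-1*2) = -15*(-2) = -5*(-6) = 30)
O(P) = 108 (O(P) = 30 + 78 = 108)
(490617 + 362844)*(O(338) - 56573) = (490617 + 362844)*(108 - 56573) = 853461*(-56465) = -48190675365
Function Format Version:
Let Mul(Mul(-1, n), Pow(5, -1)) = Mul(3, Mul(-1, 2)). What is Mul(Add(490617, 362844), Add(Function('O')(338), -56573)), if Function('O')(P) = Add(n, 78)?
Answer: -48190675365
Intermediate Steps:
n = 30 (n = Mul(-5, Mul(3, Mul(-1, 2))) = Mul(-5, Mul(3, -2)) = Mul(-5, -6) = 30)
Function('O')(P) = 108 (Function('O')(P) = Add(30, 78) = 108)
Mul(Add(490617, 362844), Add(Function('O')(338), -56573)) = Mul(Add(490617, 362844), Add(108, -56573)) = Mul(853461, -56465) = -48190675365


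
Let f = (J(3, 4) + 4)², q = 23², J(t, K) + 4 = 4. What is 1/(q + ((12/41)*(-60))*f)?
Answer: 41/10169 ≈ 0.0040319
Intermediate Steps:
J(t, K) = 0 (J(t, K) = -4 + 4 = 0)
q = 529
f = 16 (f = (0 + 4)² = 4² = 16)
1/(q + ((12/41)*(-60))*f) = 1/(529 + ((12/41)*(-60))*16) = 1/(529 - 720/41*16) = 1/(529 - 11520/41) = 1/(10169/41) = 41/10169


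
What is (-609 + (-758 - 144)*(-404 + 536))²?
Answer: 14321626929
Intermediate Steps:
(-609 + (-758 - 144)*(-404 + 536))² = (-609 - 902*132)² = (-609 - 119064)² = (-119673)² = 14321626929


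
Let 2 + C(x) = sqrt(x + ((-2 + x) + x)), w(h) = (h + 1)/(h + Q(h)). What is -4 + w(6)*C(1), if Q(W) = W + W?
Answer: -79/18 ≈ -4.3889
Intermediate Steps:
Q(W) = 2*W
w(h) = (1 + h)/(3*h) (w(h) = (h + 1)/(h + 2*h) = (1 + h)/((3*h)) = (1 + h)*(1/(3*h)) = (1 + h)/(3*h))
C(x) = -2 + sqrt(-2 + 3*x) (C(x) = -2 + sqrt(x + ((-2 + x) + x)) = -2 + sqrt(x + (-2 + 2*x)) = -2 + sqrt(-2 + 3*x))
-4 + w(6)*C(1) = -4 + ((1/3)*(1 + 6)/6)*(-2 + sqrt(-2 + 3*1)) = -4 + ((1/3)*(1/6)*7)*(-2 + sqrt(-2 + 3)) = -4 + 7*(-2 + sqrt(1))/18 = -4 + 7*(-2 + 1)/18 = -4 + (7/18)*(-1) = -4 - 7/18 = -79/18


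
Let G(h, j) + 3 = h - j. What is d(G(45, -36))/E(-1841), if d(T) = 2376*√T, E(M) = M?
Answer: -2376*√78/1841 ≈ -11.398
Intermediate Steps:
G(h, j) = -3 + h - j (G(h, j) = -3 + (h - j) = -3 + h - j)
d(G(45, -36))/E(-1841) = (2376*√(-3 + 45 - 1*(-36)))/(-1841) = (2376*√(-3 + 45 + 36))*(-1/1841) = (2376*√78)*(-1/1841) = -2376*√78/1841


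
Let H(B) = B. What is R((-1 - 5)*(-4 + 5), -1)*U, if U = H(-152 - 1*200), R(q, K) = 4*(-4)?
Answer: 5632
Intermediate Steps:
R(q, K) = -16
U = -352 (U = -152 - 1*200 = -152 - 200 = -352)
R((-1 - 5)*(-4 + 5), -1)*U = -16*(-352) = 5632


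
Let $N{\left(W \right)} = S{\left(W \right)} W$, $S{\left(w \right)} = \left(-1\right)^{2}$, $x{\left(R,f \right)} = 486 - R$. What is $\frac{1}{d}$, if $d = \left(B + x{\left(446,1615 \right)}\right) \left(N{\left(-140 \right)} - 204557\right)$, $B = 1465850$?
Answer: $- \frac{1}{300063285330} \approx -3.3326 \cdot 10^{-12}$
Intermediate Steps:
$S{\left(w \right)} = 1$
$N{\left(W \right)} = W$ ($N{\left(W \right)} = 1 W = W$)
$d = -300063285330$ ($d = \left(1465850 + \left(486 - 446\right)\right) \left(-140 - 204557\right) = \left(1465850 + \left(486 - 446\right)\right) \left(-204697\right) = \left(1465850 + 40\right) \left(-204697\right) = 1465890 \left(-204697\right) = -300063285330$)
$\frac{1}{d} = \frac{1}{-300063285330} = - \frac{1}{300063285330}$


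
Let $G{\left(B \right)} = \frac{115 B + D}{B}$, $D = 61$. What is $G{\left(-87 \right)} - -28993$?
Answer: $\frac{2532335}{87} \approx 29107.0$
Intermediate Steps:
$G{\left(B \right)} = \frac{61 + 115 B}{B}$ ($G{\left(B \right)} = \frac{115 B + 61}{B} = \frac{61 + 115 B}{B}$)
$G{\left(-87 \right)} - -28993 = \left(115 + \frac{61}{-87}\right) - -28993 = \left(115 + 61 \left(- \frac{1}{87}\right)\right) + 28993 = \left(115 - \frac{61}{87}\right) + 28993 = \frac{9944}{87} + 28993 = \frac{2532335}{87}$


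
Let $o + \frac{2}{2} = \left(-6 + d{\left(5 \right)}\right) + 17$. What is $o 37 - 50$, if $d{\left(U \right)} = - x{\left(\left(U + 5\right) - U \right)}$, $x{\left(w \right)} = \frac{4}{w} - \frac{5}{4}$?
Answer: $\frac{6733}{20} \approx 336.65$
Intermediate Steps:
$x{\left(w \right)} = - \frac{5}{4} + \frac{4}{w}$ ($x{\left(w \right)} = \frac{4}{w} - \frac{5}{4} = - \frac{5}{4} + \frac{4}{w}$)
$d{\left(U \right)} = \frac{9}{20}$ ($d{\left(U \right)} = - (- \frac{5}{4} + \frac{4}{\left(U + 5\right) - U}) = - (- \frac{5}{4} + \frac{4}{\left(5 + U\right) - U}) = - (- \frac{5}{4} + \frac{4}{5}) = \left(-1\right) \left(- \frac{9}{20}\right) = \frac{9}{20}$)
$o = \frac{209}{20}$ ($o = -1 + \left(\left(-6 + \frac{9}{20}\right) + 17\right) = -1 + \left(- \frac{111}{20} + 17\right) = -1 + \frac{229}{20} = \frac{209}{20} \approx 10.45$)
$o 37 - 50 = \frac{209}{20} \cdot 37 - 50 = \frac{7733}{20} - 50 = \frac{6733}{20}$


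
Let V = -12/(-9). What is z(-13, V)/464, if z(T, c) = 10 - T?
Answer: 23/464 ≈ 0.049569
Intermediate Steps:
V = 4/3 (V = -12*(-1/9) = 4/3 ≈ 1.3333)
z(-13, V)/464 = (10 - 1*(-13))/464 = (10 + 13)*(1/464) = 23*(1/464) = 23/464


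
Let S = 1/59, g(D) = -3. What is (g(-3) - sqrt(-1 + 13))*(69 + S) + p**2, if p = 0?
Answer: -12216/59 - 8144*sqrt(3)/59 ≈ -446.13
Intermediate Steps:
S = 1/59 ≈ 0.016949
(g(-3) - sqrt(-1 + 13))*(69 + S) + p**2 = (-3 - sqrt(-1 + 13))*(69 + 1/59) + 0**2 = (-3 - sqrt(12))*(4072/59) + 0 = (-3 - 2*sqrt(3))*(4072/59) + 0 = (-12216/59 - 8144*sqrt(3)/59) + 0 = -12216/59 - 8144*sqrt(3)/59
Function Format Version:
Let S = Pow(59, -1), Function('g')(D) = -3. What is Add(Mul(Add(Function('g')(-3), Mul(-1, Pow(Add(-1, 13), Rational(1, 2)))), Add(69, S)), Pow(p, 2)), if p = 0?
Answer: Add(Rational(-12216, 59), Mul(Rational(-8144, 59), Pow(3, Rational(1, 2)))) ≈ -446.13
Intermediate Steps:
S = Rational(1, 59) ≈ 0.016949
Add(Mul(Add(Function('g')(-3), Mul(-1, Pow(Add(-1, 13), Rational(1, 2)))), Add(69, S)), Pow(p, 2)) = Add(Mul(Add(-3, Mul(-1, Pow(Add(-1, 13), Rational(1, 2)))), Add(69, Rational(1, 59))), Pow(0, 2)) = Add(Mul(Add(-3, Mul(-1, Pow(12, Rational(1, 2)))), Rational(4072, 59)), 0) = Add(Mul(Add(-3, Mul(-1, Mul(2, Pow(3, Rational(1, 2))))), Rational(4072, 59)), 0) = Add(Mul(Add(-3, Mul(-2, Pow(3, Rational(1, 2)))), Rational(4072, 59)), 0) = Add(Add(Rational(-12216, 59), Mul(Rational(-8144, 59), Pow(3, Rational(1, 2)))), 0) = Add(Rational(-12216, 59), Mul(Rational(-8144, 59), Pow(3, Rational(1, 2))))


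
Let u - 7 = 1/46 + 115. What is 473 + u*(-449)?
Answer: -2498479/46 ≈ -54315.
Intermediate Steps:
u = 5613/46 (u = 7 + (1/46 + 115) = 7 + 5291/46 = 5613/46 ≈ 122.02)
473 + u*(-449) = 473 + (5613/46)*(-449) = 473 - 2520237/46 = -2498479/46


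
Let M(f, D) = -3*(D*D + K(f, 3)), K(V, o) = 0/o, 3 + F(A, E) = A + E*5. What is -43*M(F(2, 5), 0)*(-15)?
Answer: 0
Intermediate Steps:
F(A, E) = -3 + A + 5*E (F(A, E) = -3 + (A + E*5) = -3 + (A + 5*E) = -3 + A + 5*E)
K(V, o) = 0
M(f, D) = -3*D² (M(f, D) = -3*(D*D + 0) = -3*(D² + 0) = -3*D²)
-43*M(F(2, 5), 0)*(-15) = -(-129)*0²*(-15) = -(-129)*0*(-15) = -43*0*(-15) = 0*(-15) = 0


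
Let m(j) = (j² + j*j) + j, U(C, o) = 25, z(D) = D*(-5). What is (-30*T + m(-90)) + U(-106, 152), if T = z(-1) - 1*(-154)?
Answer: 11365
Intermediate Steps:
z(D) = -5*D
m(j) = j + 2*j² (m(j) = (j² + j²) + j = 2*j² + j = j + 2*j²)
T = 159 (T = -5*(-1) - 1*(-154) = 5 + 154 = 159)
(-30*T + m(-90)) + U(-106, 152) = (-30*159 - 90*(1 + 2*(-90))) + 25 = (-4770 - 90*(1 - 180)) + 25 = (-4770 - 90*(-179)) + 25 = (-4770 + 16110) + 25 = 11340 + 25 = 11365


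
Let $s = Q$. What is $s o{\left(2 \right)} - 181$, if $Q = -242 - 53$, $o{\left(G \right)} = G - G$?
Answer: $-181$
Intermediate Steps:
$o{\left(G \right)} = 0$
$Q = -295$
$s = -295$
$s o{\left(2 \right)} - 181 = \left(-295\right) 0 - 181 = 0 - 181 = -181$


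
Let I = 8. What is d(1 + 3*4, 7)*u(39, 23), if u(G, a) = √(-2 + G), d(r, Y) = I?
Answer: 8*√37 ≈ 48.662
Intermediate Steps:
d(r, Y) = 8
d(1 + 3*4, 7)*u(39, 23) = 8*√(-2 + 39) = 8*√37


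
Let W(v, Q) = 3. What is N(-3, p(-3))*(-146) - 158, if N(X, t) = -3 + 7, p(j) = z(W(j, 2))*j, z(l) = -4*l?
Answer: -742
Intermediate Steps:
p(j) = -12*j (p(j) = (-4*3)*j = -12*j)
N(X, t) = 4
N(-3, p(-3))*(-146) - 158 = 4*(-146) - 158 = -584 - 158 = -742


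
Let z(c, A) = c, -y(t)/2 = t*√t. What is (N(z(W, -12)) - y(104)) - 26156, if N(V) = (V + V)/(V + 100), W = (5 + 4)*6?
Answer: -2013958/77 + 416*√26 ≈ -24034.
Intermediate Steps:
W = 54 (W = 9*6 = 54)
y(t) = -2*t^(3/2) (y(t) = -2*t*√t = -2*t^(3/2))
N(V) = 2*V/(100 + V) (N(V) = (2*V)/(100 + V) = 2*V/(100 + V))
(N(z(W, -12)) - y(104)) - 26156 = (2*54/(100 + 54) - (-2)*104^(3/2)) - 26156 = (2*54/154 - (-2)*208*√26) - 26156 = (2*54*(1/154) - (-416)*√26) - 26156 = (54/77 + 416*√26) - 26156 = -2013958/77 + 416*√26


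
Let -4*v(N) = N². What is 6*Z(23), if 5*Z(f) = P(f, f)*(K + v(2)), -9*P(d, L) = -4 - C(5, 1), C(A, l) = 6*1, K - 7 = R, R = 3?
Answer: 12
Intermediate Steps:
K = 10 (K = 7 + 3 = 10)
C(A, l) = 6
v(N) = -N²/4
P(d, L) = 10/9 (P(d, L) = -(-4 - 1*6)/9 = -(-4 - 6)/9 = -⅑*(-10) = 10/9)
Z(f) = 2 (Z(f) = (10*(10 - ¼*2²)/9)/5 = (10*(10 - ¼*4)/9)/5 = (10*(10 - 1)/9)/5 = ((10/9)*9)/5 = (⅕)*10 = 2)
6*Z(23) = 6*2 = 12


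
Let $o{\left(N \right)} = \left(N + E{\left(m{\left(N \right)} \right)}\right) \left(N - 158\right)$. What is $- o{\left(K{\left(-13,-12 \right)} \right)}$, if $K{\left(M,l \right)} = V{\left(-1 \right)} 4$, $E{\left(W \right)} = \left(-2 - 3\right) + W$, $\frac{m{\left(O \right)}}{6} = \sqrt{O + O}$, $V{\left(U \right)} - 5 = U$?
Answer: $1562 + 3408 \sqrt{2} \approx 6381.6$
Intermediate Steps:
$V{\left(U \right)} = 5 + U$
$m{\left(O \right)} = 6 \sqrt{2} \sqrt{O}$ ($m{\left(O \right)} = 6 \sqrt{O + O} = 6 \sqrt{2 O} = 6 \sqrt{2} \sqrt{O}$)
$E{\left(W \right)} = -5 + W$ ($E{\left(W \right)} = \left(-2 - 3\right) + W = -5 + W$)
$K{\left(M,l \right)} = 16$ ($K{\left(M,l \right)} = \left(5 - 1\right) 4 = 4 \cdot 4 = 16$)
$o{\left(N \right)} = \left(-158 + N\right) \left(-5 + N + 6 \sqrt{2} \sqrt{N}\right)$ ($o{\left(N \right)} = \left(N + \left(-5 + 6 \sqrt{2} \sqrt{N}\right)\right) \left(N - 158\right) = \left(-5 + N + 6 \sqrt{2} \sqrt{N}\right) \left(-158 + N\right) = \left(-158 + N\right) \left(-5 + N + 6 \sqrt{2} \sqrt{N}\right)$)
$- o{\left(K{\left(-13,-12 \right)} \right)} = - (790 + 16^{2} - 2608 - 948 \sqrt{2} \sqrt{16} + 6 \sqrt{2} \cdot 16^{\frac{3}{2}}) = - (790 + 256 - 2608 - 948 \sqrt{2} \cdot 4 + 6 \sqrt{2} \cdot 64) = - (790 + 256 - 2608 - 3792 \sqrt{2} + 384 \sqrt{2}) = - (-1562 - 3408 \sqrt{2}) = 1562 + 3408 \sqrt{2}$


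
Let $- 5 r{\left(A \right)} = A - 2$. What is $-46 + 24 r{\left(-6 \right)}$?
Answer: $- \frac{38}{5} \approx -7.6$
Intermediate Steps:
$r{\left(A \right)} = \frac{2}{5} - \frac{A}{5}$ ($r{\left(A \right)} = - \frac{A - 2}{5} = - \frac{-2 + A}{5} = \frac{2}{5} - \frac{A}{5}$)
$-46 + 24 r{\left(-6 \right)} = -46 + 24 \left(\frac{2}{5} - - \frac{6}{5}\right) = -46 + 24 \left(\frac{2}{5} + \frac{6}{5}\right) = -46 + 24 \cdot \frac{8}{5} = -46 + \frac{192}{5} = - \frac{38}{5}$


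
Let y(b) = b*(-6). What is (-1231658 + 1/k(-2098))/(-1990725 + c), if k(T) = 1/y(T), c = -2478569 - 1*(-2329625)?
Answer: 1219070/2139669 ≈ 0.56975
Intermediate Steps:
y(b) = -6*b
c = -148944 (c = -2478569 + 2329625 = -148944)
k(T) = -1/(6*T) (k(T) = 1/(-6*T) = -1/(6*T))
(-1231658 + 1/k(-2098))/(-1990725 + c) = (-1231658 + 1/(-1/6/(-2098)))/(-1990725 - 148944) = (-1231658 + 1/(-1/6*(-1/2098)))/(-2139669) = (-1231658 + 1/(1/12588))*(-1/2139669) = (-1231658 + 12588)*(-1/2139669) = -1219070*(-1/2139669) = 1219070/2139669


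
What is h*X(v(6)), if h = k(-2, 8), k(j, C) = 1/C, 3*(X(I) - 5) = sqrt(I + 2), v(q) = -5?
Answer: 5/8 + I*sqrt(3)/24 ≈ 0.625 + 0.072169*I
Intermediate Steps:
X(I) = 5 + sqrt(2 + I)/3 (X(I) = 5 + sqrt(I + 2)/3 = 5 + sqrt(2 + I)/3)
k(j, C) = 1/C
h = 1/8 ≈ 0.12500
h*X(v(6)) = (5 + sqrt(2 - 5)/3)/8 = (5 + sqrt(-3)/3)/8 = (5 + (I*sqrt(3))/3)/8 = (5 + I*sqrt(3)/3)/8 = 5/8 + I*sqrt(3)/24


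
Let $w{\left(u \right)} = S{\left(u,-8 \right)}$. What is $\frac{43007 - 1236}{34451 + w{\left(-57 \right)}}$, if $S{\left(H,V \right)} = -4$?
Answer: $\frac{41771}{34447} \approx 1.2126$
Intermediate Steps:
$w{\left(u \right)} = -4$
$\frac{43007 - 1236}{34451 + w{\left(-57 \right)}} = \frac{43007 - 1236}{34451 - 4} = \frac{41771}{34447}$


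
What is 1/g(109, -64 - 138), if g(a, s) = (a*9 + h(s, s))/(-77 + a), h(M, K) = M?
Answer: 32/779 ≈ 0.041078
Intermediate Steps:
g(a, s) = (s + 9*a)/(-77 + a) (g(a, s) = (a*9 + s)/(-77 + a) = (9*a + s)/(-77 + a) = (s + 9*a)/(-77 + a))
1/g(109, -64 - 138) = 1/(((-64 - 138) + 9*109)/(-77 + 109)) = 1/((-202 + 981)/32) = 1/((1/32)*779) = 1/(779/32) = 32/779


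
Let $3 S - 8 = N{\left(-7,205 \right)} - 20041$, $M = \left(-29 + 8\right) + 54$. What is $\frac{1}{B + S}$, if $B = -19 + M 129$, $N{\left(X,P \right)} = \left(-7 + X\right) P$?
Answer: $- \frac{3}{10189} \approx -0.00029444$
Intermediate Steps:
$M = 33$ ($M = -21 + 54 = 33$)
$N{\left(X,P \right)} = P \left(-7 + X\right)$
$B = 4238$ ($B = -19 + 33 \cdot 129 = -19 + 4257 = 4238$)
$S = - \frac{22903}{3}$ ($S = \frac{8}{3} + \frac{205 \left(-7 - 7\right) - 20041}{3} = \frac{8}{3} + \frac{205 \left(-14\right) - 20041}{3} = \frac{8}{3} + \frac{-2870 - 20041}{3} = \frac{8}{3} + \frac{1}{3} \left(-22911\right) = \frac{8}{3} - 7637 = - \frac{22903}{3} \approx -7634.3$)
$\frac{1}{B + S} = \frac{1}{4238 - \frac{22903}{3}} = \frac{1}{- \frac{10189}{3}} = - \frac{3}{10189}$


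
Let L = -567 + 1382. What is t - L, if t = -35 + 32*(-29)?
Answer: -1778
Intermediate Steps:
L = 815
t = -963 (t = -35 - 928 = -963)
t - L = -963 - 1*815 = -963 - 815 = -1778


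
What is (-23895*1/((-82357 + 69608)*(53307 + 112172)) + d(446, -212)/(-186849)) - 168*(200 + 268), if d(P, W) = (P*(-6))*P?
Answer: -10330191746249833675/131397932573193 ≈ -78618.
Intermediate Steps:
d(P, W) = -6*P² (d(P, W) = (-6*P)*P = -6*P²)
(-23895*1/((-82357 + 69608)*(53307 + 112172)) + d(446, -212)/(-186849)) - 168*(200 + 268) = (-23895*1/((-82357 + 69608)*(53307 + 112172)) - 6*446²/(-186849)) - 168*(200 + 268) = (-23895/((-12749*165479)) - 6*198916*(-1/186849)) - 168*468 = (-23895/(-2109691771) - 1193496*(-1/186849)) - 78624 = (-23895*(-1/2109691771) + 397832/62283) - 78624 = (23895/2109691771 + 397832/62283) - 78624 = 839304384892757/131397932573193 - 78624 = -10330191746249833675/131397932573193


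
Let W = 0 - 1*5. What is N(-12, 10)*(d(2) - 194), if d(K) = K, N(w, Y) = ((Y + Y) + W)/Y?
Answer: -288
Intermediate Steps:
W = -5 (W = 0 - 5 = -5)
N(w, Y) = (-5 + 2*Y)/Y (N(w, Y) = ((Y + Y) - 5)/Y = (2*Y - 5)/Y = (-5 + 2*Y)/Y)
N(-12, 10)*(d(2) - 194) = (2 - 5/10)*(2 - 194) = (2 - 5*⅒)*(-192) = (2 - ½)*(-192) = (3/2)*(-192) = -288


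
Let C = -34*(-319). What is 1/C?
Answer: 1/10846 ≈ 9.2200e-5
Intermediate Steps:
C = 10846
1/C = 1/10846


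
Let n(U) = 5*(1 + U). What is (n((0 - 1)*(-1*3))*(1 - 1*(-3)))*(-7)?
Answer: -560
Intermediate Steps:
n(U) = 5 + 5*U
(n((0 - 1)*(-1*3))*(1 - 1*(-3)))*(-7) = ((5 + 5*((0 - 1)*(-1*3)))*(1 - 1*(-3)))*(-7) = ((5 + 5*(-1*(-3)))*(1 + 3))*(-7) = ((5 + 5*3)*4)*(-7) = ((5 + 15)*4)*(-7) = (20*4)*(-7) = 80*(-7) = -560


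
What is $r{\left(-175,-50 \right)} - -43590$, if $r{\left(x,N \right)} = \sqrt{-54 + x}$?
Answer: $43590 + i \sqrt{229} \approx 43590.0 + 15.133 i$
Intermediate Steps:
$r{\left(-175,-50 \right)} - -43590 = \sqrt{-54 - 175} - -43590 = \sqrt{-229} + 43590 = i \sqrt{229} + 43590 = 43590 + i \sqrt{229}$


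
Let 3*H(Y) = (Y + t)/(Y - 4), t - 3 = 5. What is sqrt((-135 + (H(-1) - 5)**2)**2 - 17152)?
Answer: I*sqrt(308950199)/225 ≈ 78.12*I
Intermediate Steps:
t = 8 (t = 3 + 5 = 8)
H(Y) = (8 + Y)/(3*(-4 + Y)) (H(Y) = ((Y + 8)/(Y - 4))/3 = ((8 + Y)/(-4 + Y))/3 = (8 + Y)/(3*(-4 + Y)))
sqrt((-135 + (H(-1) - 5)**2)**2 - 17152) = sqrt((-135 + ((8 - 1)/(3*(-4 - 1)) - 5)**2)**2 - 17152) = sqrt((-135 + ((1/3)*7/(-5) - 5)**2)**2 - 17152) = sqrt((-135 + ((1/3)*(-1/5)*7 - 5)**2)**2 - 17152) = sqrt((-135 + (-7/15 - 5)**2)**2 - 17152) = sqrt((-135 + (-82/15)**2)**2 - 17152) = sqrt((-135 + 6724/225)**2 - 17152) = sqrt((-23651/225)**2 - 17152) = sqrt(559369801/50625 - 17152) = sqrt(-308950199/50625) = I*sqrt(308950199)/225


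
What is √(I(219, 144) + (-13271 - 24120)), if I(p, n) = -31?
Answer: 9*I*√462 ≈ 193.45*I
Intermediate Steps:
√(I(219, 144) + (-13271 - 24120)) = √(-31 + (-13271 - 24120)) = √(-31 - 37391) = √(-37422) = 9*I*√462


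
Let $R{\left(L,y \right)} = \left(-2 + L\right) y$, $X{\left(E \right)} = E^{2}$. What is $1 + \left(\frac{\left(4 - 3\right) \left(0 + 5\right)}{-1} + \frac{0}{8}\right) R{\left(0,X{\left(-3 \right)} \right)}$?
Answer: $91$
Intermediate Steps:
$R{\left(L,y \right)} = y \left(-2 + L\right)$
$1 + \left(\frac{\left(4 - 3\right) \left(0 + 5\right)}{-1} + \frac{0}{8}\right) R{\left(0,X{\left(-3 \right)} \right)} = 1 + \left(\frac{\left(4 - 3\right) \left(0 + 5\right)}{-1} + \frac{0}{8}\right) \left(-3\right)^{2} \left(-2 + 0\right) = 1 + \left(1 \cdot 5 \left(-1\right) + 0 \cdot \frac{1}{8}\right) 9 \left(-2\right) = 1 + \left(5 \left(-1\right) + 0\right) \left(-18\right) = 1 + \left(-5 + 0\right) \left(-18\right) = 1 - -90 = 1 + 90 = 91$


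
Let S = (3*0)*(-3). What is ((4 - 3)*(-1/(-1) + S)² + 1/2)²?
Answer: 9/4 ≈ 2.2500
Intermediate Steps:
S = 0 (S = 0*(-3) = 0)
((4 - 3)*(-1/(-1) + S)² + 1/2)² = ((4 - 3)*(-1/(-1) + 0)² + 1/2)² = (1*(-1*(-1) + 0)² + ½)² = (1*(1 + 0)² + ½)² = (1*1² + ½)² = (1*1 + ½)² = (1 + ½)² = (3/2)² = 9/4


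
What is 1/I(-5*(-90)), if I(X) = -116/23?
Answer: -23/116 ≈ -0.19828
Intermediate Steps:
I(X) = -116/23 (I(X) = -116*1/23 = -116/23)
1/I(-5*(-90)) = 1/(-116/23) = -23/116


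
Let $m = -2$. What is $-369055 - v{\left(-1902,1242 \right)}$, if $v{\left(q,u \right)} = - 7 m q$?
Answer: $-342427$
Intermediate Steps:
$v{\left(q,u \right)} = 14 q$ ($v{\left(q,u \right)} = \left(-7\right) \left(-2\right) q = 14 q$)
$-369055 - v{\left(-1902,1242 \right)} = -369055 - 14 \left(-1902\right) = -369055 - -26628 = -369055 + 26628 = -342427$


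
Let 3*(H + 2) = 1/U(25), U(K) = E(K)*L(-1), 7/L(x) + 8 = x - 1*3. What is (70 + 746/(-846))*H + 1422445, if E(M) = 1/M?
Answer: 1402842209/987 ≈ 1.4213e+6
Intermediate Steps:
L(x) = 7/(-11 + x) (L(x) = 7/(-8 + (x - 1*3)) = 7/(-8 + (x - 3)) = 7/(-8 + (-3 + x)) = 7/(-11 + x))
U(K) = -7/(12*K) (U(K) = (7/(-11 - 1))/K = (7/(-12))/K = (7*(-1/12))/K = -7/12/K = -7/(12*K))
H = -114/7 (H = -2 + 1/(3*((-7/12/25))) = -2 + 1/(3*((-7/12*1/25))) = -2 + 1/(3*(-7/300)) = -2 + (⅓)*(-300/7) = -2 - 100/7 = -114/7 ≈ -16.286)
(70 + 746/(-846))*H + 1422445 = (70 + 746/(-846))*(-114/7) + 1422445 = (70 + 746*(-1/846))*(-114/7) + 1422445 = (70 - 373/423)*(-114/7) + 1422445 = (29237/423)*(-114/7) + 1422445 = -1111006/987 + 1422445 = 1402842209/987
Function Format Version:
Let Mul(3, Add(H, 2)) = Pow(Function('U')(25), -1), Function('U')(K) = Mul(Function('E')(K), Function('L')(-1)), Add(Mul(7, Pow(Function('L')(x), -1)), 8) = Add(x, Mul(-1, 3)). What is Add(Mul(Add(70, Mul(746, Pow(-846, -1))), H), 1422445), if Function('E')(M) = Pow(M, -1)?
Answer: Rational(1402842209, 987) ≈ 1.4213e+6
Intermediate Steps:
Function('L')(x) = Mul(7, Pow(Add(-11, x), -1)) (Function('L')(x) = Mul(7, Pow(Add(-8, Add(x, Mul(-1, 3))), -1)) = Mul(7, Pow(Add(-8, Add(x, -3)), -1)) = Mul(7, Pow(Add(-8, Add(-3, x)), -1)) = Mul(7, Pow(Add(-11, x), -1)))
Function('U')(K) = Mul(Rational(-7, 12), Pow(K, -1)) (Function('U')(K) = Mul(Pow(K, -1), Mul(7, Pow(Add(-11, -1), -1))) = Mul(Pow(K, -1), Mul(7, Pow(-12, -1))) = Mul(Pow(K, -1), Mul(7, Rational(-1, 12))) = Mul(Pow(K, -1), Rational(-7, 12)) = Mul(Rational(-7, 12), Pow(K, -1)))
H = Rational(-114, 7) (H = Add(-2, Mul(Rational(1, 3), Pow(Mul(Rational(-7, 12), Pow(25, -1)), -1))) = Add(-2, Mul(Rational(1, 3), Pow(Mul(Rational(-7, 12), Rational(1, 25)), -1))) = Add(-2, Mul(Rational(1, 3), Pow(Rational(-7, 300), -1))) = Add(-2, Mul(Rational(1, 3), Rational(-300, 7))) = Add(-2, Rational(-100, 7)) = Rational(-114, 7) ≈ -16.286)
Add(Mul(Add(70, Mul(746, Pow(-846, -1))), H), 1422445) = Add(Mul(Add(70, Mul(746, Pow(-846, -1))), Rational(-114, 7)), 1422445) = Add(Mul(Add(70, Mul(746, Rational(-1, 846))), Rational(-114, 7)), 1422445) = Add(Mul(Add(70, Rational(-373, 423)), Rational(-114, 7)), 1422445) = Add(Mul(Rational(29237, 423), Rational(-114, 7)), 1422445) = Add(Rational(-1111006, 987), 1422445) = Rational(1402842209, 987)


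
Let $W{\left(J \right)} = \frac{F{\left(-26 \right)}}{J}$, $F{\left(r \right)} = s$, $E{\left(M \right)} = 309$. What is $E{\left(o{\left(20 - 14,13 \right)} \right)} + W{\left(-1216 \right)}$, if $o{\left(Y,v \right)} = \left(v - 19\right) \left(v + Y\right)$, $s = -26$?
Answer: $\frac{187885}{608} \approx 309.02$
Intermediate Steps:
$o{\left(Y,v \right)} = \left(-19 + v\right) \left(Y + v\right)$
$F{\left(r \right)} = -26$
$W{\left(J \right)} = - \frac{26}{J}$
$E{\left(o{\left(20 - 14,13 \right)} \right)} + W{\left(-1216 \right)} = 309 - \frac{26}{-1216} = 309 - - \frac{13}{608} = 309 + \frac{13}{608} = \frac{187885}{608}$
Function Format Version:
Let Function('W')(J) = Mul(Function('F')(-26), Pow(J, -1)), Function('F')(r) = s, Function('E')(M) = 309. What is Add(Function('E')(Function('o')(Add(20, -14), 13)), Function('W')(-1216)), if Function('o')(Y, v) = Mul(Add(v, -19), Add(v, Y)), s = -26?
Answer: Rational(187885, 608) ≈ 309.02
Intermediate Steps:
Function('o')(Y, v) = Mul(Add(-19, v), Add(Y, v))
Function('F')(r) = -26
Function('W')(J) = Mul(-26, Pow(J, -1))
Add(Function('E')(Function('o')(Add(20, -14), 13)), Function('W')(-1216)) = Add(309, Mul(-26, Pow(-1216, -1))) = Add(309, Mul(-26, Rational(-1, 1216))) = Add(309, Rational(13, 608)) = Rational(187885, 608)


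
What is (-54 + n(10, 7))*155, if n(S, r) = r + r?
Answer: -6200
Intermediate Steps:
n(S, r) = 2*r
(-54 + n(10, 7))*155 = (-54 + 2*7)*155 = (-54 + 14)*155 = -40*155 = -6200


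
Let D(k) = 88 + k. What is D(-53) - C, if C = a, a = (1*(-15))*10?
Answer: 185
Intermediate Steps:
a = -150 (a = -15*10 = -150)
C = -150
D(-53) - C = (88 - 53) - 1*(-150) = 35 + 150 = 185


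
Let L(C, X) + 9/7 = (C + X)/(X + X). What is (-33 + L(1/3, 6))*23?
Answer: -195661/252 ≈ -776.43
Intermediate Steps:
L(C, X) = -9/7 + (C + X)/(2*X) (L(C, X) = -9/7 + (C + X)/(X + X) = -9/7 + (C + X)/((2*X)) = -9/7 + (C + X)*(1/(2*X)) = -9/7 + (C + X)/(2*X))
(-33 + L(1/3, 6))*23 = (-33 + (-11/14 + (½)*(1/3)/6))*23 = (-33 + (-11/14 + (½)*(1*(⅓))*(⅙)))*23 = (-33 + (-11/14 + (½)*(⅓)*(⅙)))*23 = (-33 + (-11/14 + 1/36))*23 = (-33 - 191/252)*23 = -8507/252*23 = -195661/252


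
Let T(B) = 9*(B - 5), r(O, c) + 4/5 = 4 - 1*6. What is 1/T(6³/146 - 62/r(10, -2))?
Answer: 511/85644 ≈ 0.0059666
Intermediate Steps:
r(O, c) = -14/5 (r(O, c) = -⅘ + (4 - 1*6) = -⅘ + (4 - 6) = -⅘ - 2 = -14/5)
T(B) = -45 + 9*B (T(B) = 9*(-5 + B) = -45 + 9*B)
1/T(6³/146 - 62/r(10, -2)) = 1/(-45 + 9*(6³/146 - 62/(-14/5))) = 1/(-45 + 9*(216*(1/146) - 62*(-5/14))) = 1/(-45 + 9*(108/73 + 155/7)) = 1/(-45 + 9*(12071/511)) = 1/(-45 + 108639/511) = 1/(85644/511) = 511/85644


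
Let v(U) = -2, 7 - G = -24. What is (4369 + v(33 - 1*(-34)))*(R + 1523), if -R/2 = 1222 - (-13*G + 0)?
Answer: -7541809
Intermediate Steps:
G = 31 (G = 7 - 1*(-24) = 7 + 24 = 31)
R = -3250 (R = -2*(1222 - (-13*31 + 0)) = -2*(1222 - (-403 + 0)) = -2*(1222 - 1*(-403)) = -2*(1222 + 403) = -2*1625 = -3250)
(4369 + v(33 - 1*(-34)))*(R + 1523) = (4369 - 2)*(-3250 + 1523) = 4367*(-1727) = -7541809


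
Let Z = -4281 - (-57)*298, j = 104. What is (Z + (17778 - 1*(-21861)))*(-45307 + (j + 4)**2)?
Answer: -1761009192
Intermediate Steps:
Z = 12705 (Z = -4281 - 1*(-16986) = -4281 + 16986 = 12705)
(Z + (17778 - 1*(-21861)))*(-45307 + (j + 4)**2) = (12705 + (17778 - 1*(-21861)))*(-45307 + (104 + 4)**2) = (12705 + (17778 + 21861))*(-45307 + 108**2) = (12705 + 39639)*(-45307 + 11664) = 52344*(-33643) = -1761009192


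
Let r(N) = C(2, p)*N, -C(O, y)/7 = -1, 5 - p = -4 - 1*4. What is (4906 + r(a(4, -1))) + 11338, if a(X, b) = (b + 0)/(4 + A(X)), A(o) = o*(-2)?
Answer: 64983/4 ≈ 16246.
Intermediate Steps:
p = 13 (p = 5 - (-4 - 1*4) = 5 - (-4 - 4) = 5 - 1*(-8) = 5 + 8 = 13)
C(O, y) = 7 (C(O, y) = -7*(-1) = 7)
A(o) = -2*o
a(X, b) = b/(4 - 2*X) (a(X, b) = (b + 0)/(4 - 2*X) = b/(4 - 2*X))
r(N) = 7*N
(4906 + r(a(4, -1))) + 11338 = (4906 + 7*(-1*(-1)/(-4 + 2*4))) + 11338 = (4906 + 7*(-1*(-1)/(-4 + 8))) + 11338 = (4906 + 7*(-1*(-1)/4)) + 11338 = (4906 + 7*(-1*(-1)*¼)) + 11338 = (4906 + 7*(¼)) + 11338 = (4906 + 7/4) + 11338 = 19631/4 + 11338 = 64983/4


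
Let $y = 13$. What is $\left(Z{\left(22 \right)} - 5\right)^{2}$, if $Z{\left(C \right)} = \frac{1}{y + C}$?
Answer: $\frac{30276}{1225} \approx 24.715$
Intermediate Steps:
$Z{\left(C \right)} = \frac{1}{13 + C}$
$\left(Z{\left(22 \right)} - 5\right)^{2} = \left(\frac{1}{13 + 22} - 5\right)^{2} = \left(\frac{1}{35} - 5\right)^{2} = \left(- \frac{174}{35}\right)^{2} = \frac{30276}{1225}$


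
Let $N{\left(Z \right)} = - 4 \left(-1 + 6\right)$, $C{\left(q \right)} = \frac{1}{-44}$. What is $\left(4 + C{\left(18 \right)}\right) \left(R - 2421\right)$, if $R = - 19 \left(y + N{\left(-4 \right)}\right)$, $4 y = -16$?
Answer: $- \frac{343875}{44} \approx -7815.3$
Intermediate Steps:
$C{\left(q \right)} = - \frac{1}{44}$
$y = -4$ ($y = \frac{1}{4} \left(-16\right) = -4$)
$N{\left(Z \right)} = -20$ ($N{\left(Z \right)} = \left(-4\right) 5 = -20$)
$R = 456$ ($R = - 19 \left(-4 - 20\right) = \left(-19\right) \left(-24\right) = 456$)
$\left(4 + C{\left(18 \right)}\right) \left(R - 2421\right) = \left(4 - \frac{1}{44}\right) \left(456 - 2421\right) = \frac{175}{44} \left(-1965\right) = - \frac{343875}{44}$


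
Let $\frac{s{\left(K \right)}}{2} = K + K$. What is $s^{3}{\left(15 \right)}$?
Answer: $216000$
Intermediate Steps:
$s{\left(K \right)} = 4 K$ ($s{\left(K \right)} = 2 \left(K + K\right) = 2 \cdot 2 K = 4 K$)
$s^{3}{\left(15 \right)} = \left(4 \cdot 15\right)^{3} = 60^{3} = 216000$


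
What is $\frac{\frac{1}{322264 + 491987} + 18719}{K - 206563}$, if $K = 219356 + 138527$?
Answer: $\frac{1524196447}{12321246132} \approx 0.1237$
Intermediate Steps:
$K = 357883$
$\frac{\frac{1}{322264 + 491987} + 18719}{K - 206563} = \frac{\frac{1}{322264 + 491987} + 18719}{357883 - 206563} = \frac{\frac{1}{814251} + 18719}{151320} = \left(\frac{1}{814251} + 18719\right) \frac{1}{151320} = \frac{15241964470}{814251} \cdot \frac{1}{151320} = \frac{1524196447}{12321246132}$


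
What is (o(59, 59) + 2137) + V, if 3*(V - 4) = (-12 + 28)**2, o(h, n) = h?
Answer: 6856/3 ≈ 2285.3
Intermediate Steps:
V = 268/3 (V = 4 + (-12 + 28)**2/3 = 4 + (1/3)*16**2 = 4 + (1/3)*256 = 4 + 256/3 = 268/3 ≈ 89.333)
(o(59, 59) + 2137) + V = (59 + 2137) + 268/3 = 2196 + 268/3 = 6856/3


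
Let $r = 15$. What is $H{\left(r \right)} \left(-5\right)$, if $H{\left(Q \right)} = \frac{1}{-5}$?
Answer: $1$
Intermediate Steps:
$H{\left(Q \right)} = - \frac{1}{5}$
$H{\left(r \right)} \left(-5\right) = \left(- \frac{1}{5}\right) \left(-5\right) = 1$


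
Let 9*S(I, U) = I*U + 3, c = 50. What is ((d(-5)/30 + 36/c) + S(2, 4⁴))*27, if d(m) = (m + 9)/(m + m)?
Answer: 39102/25 ≈ 1564.1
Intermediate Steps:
d(m) = (9 + m)/(2*m) (d(m) = (9 + m)/((2*m)) = (9 + m)*(1/(2*m)) = (9 + m)/(2*m))
S(I, U) = ⅓ + I*U/9 (S(I, U) = (I*U + 3)/9 = (3 + I*U)/9 = ⅓ + I*U/9)
((d(-5)/30 + 36/c) + S(2, 4⁴))*27 = ((((½)*(9 - 5)/(-5))/30 + 36/50) + (⅓ + (⅑)*2*4⁴))*27 = ((((½)*(-⅕)*4)*(1/30) + 36*(1/50)) + (⅓ + (⅑)*2*256))*27 = ((-⅖*1/30 + 18/25) + (⅓ + 512/9))*27 = ((-1/75 + 18/25) + 515/9)*27 = (53/75 + 515/9)*27 = (13034/225)*27 = 39102/25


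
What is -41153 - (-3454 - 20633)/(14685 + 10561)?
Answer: -1038924551/25246 ≈ -41152.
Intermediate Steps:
-41153 - (-3454 - 20633)/(14685 + 10561) = -41153 - (-24087)/25246 = -41153 - 1*(-24087/25246) = -41153 + 24087/25246 = -1038924551/25246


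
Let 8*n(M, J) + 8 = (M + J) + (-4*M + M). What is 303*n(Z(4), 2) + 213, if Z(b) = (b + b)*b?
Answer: -9753/4 ≈ -2438.3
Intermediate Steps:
Z(b) = 2*b**2 (Z(b) = (2*b)*b = 2*b**2)
n(M, J) = -1 - M/4 + J/8 (n(M, J) = -1 + ((M + J) + (-4*M + M))/8 = -1 + ((J + M) - 3*M)/8 = -1 + (J - 2*M)/8 = -1 + (-M/4 + J/8) = -1 - M/4 + J/8)
303*n(Z(4), 2) + 213 = 303*(-1 - 4**2/2 + (1/8)*2) + 213 = 303*(-1 - 16/2 + 1/4) + 213 = 303*(-1 - 1/4*32 + 1/4) + 213 = 303*(-1 - 8 + 1/4) + 213 = 303*(-35/4) + 213 = -10605/4 + 213 = -9753/4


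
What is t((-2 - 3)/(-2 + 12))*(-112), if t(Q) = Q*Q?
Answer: -28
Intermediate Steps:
t(Q) = Q²
t((-2 - 3)/(-2 + 12))*(-112) = ((-2 - 3)/(-2 + 12))²*(-112) = (-5/10)²*(-112) = (-5*⅒)²*(-112) = (-½)²*(-112) = (¼)*(-112) = -28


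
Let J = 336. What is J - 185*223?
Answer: -40919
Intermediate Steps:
J - 185*223 = 336 - 185*223 = 336 - 41255 = -40919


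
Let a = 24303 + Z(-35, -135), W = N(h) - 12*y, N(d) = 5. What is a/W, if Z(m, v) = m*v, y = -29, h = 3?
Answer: 29028/353 ≈ 82.232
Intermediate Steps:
W = 353 (W = 5 - 12*(-29) = 5 + 348 = 353)
a = 29028 (a = 24303 - 35*(-135) = 24303 + 4725 = 29028)
a/W = 29028/353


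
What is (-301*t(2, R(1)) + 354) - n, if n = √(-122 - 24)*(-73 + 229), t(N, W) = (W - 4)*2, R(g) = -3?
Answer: 4568 - 156*I*√146 ≈ 4568.0 - 1885.0*I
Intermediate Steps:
t(N, W) = -8 + 2*W (t(N, W) = (-4 + W)*2 = -8 + 2*W)
n = 156*I*√146 (n = √(-146)*156 = (I*√146)*156 = 156*I*√146 ≈ 1885.0*I)
(-301*t(2, R(1)) + 354) - n = (-301*(-8 + 2*(-3)) + 354) - 156*I*√146 = (-301*(-8 - 6) + 354) - 156*I*√146 = (-301*(-14) + 354) - 156*I*√146 = (4214 + 354) - 156*I*√146 = 4568 - 156*I*√146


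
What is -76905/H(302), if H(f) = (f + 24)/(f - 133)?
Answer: -12996945/326 ≈ -39868.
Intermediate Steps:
H(f) = (24 + f)/(-133 + f)
-76905/H(302) = -76905*(-133 + 302)/(24 + 302) = -76905/(326/169) = -76905/((1/169)*326) = -76905/326/169 = -76905*169/326 = -12996945/326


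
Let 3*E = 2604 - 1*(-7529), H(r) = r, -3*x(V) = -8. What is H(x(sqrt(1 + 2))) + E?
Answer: 10141/3 ≈ 3380.3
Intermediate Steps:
x(V) = 8/3 (x(V) = -1/3*(-8) = 8/3)
E = 10133/3 (E = (2604 - 1*(-7529))/3 = (2604 + 7529)/3 = (1/3)*10133 = 10133/3 ≈ 3377.7)
H(x(sqrt(1 + 2))) + E = 8/3 + 10133/3 = 10141/3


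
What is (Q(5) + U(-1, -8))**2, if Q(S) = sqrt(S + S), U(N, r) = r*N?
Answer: (8 + sqrt(10))**2 ≈ 124.60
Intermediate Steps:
U(N, r) = N*r
Q(S) = sqrt(2)*sqrt(S) (Q(S) = sqrt(2*S) = sqrt(2)*sqrt(S))
(Q(5) + U(-1, -8))**2 = (sqrt(2)*sqrt(5) - 1*(-8))**2 = (sqrt(10) + 8)**2 = (8 + sqrt(10))**2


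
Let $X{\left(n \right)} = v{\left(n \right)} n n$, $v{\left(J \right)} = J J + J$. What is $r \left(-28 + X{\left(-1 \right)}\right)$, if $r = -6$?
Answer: $168$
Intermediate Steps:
$v{\left(J \right)} = J + J^{2}$ ($v{\left(J \right)} = J^{2} + J = J + J^{2}$)
$X{\left(n \right)} = n^{3} \left(1 + n\right)$ ($X{\left(n \right)} = n \left(1 + n\right) n n = n^{2} \left(1 + n\right) n = n^{3} \left(1 + n\right)$)
$r \left(-28 + X{\left(-1 \right)}\right) = - 6 \left(-28 + \left(-1\right)^{3} \left(1 - 1\right)\right) = - 6 \left(-28 - 0\right) = - 6 \left(-28 + 0\right) = \left(-6\right) \left(-28\right) = 168$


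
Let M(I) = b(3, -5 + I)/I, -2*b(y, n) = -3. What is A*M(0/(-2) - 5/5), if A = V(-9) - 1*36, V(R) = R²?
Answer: -135/2 ≈ -67.500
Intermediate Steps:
b(y, n) = 3/2 (b(y, n) = -½*(-3) = 3/2)
M(I) = 3/(2*I)
A = 45 (A = (-9)² - 1*36 = 81 - 36 = 45)
A*M(0/(-2) - 5/5) = 45*(3/(2*(0/(-2) - 5/5))) = 45*(3/(2*(0*(-½) - 5*⅕))) = 45*(3/(2*(0 - 1))) = 45*((3/2)/(-1)) = 45*((3/2)*(-1)) = 45*(-3/2) = -135/2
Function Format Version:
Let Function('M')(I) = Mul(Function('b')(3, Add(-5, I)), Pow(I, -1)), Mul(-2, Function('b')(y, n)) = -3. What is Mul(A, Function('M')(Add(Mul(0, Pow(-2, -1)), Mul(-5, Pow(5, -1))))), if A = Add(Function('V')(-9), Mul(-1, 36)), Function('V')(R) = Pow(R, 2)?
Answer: Rational(-135, 2) ≈ -67.500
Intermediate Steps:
Function('b')(y, n) = Rational(3, 2) (Function('b')(y, n) = Mul(Rational(-1, 2), -3) = Rational(3, 2))
Function('M')(I) = Mul(Rational(3, 2), Pow(I, -1))
A = 45 (A = Add(Pow(-9, 2), Mul(-1, 36)) = Add(81, -36) = 45)
Mul(A, Function('M')(Add(Mul(0, Pow(-2, -1)), Mul(-5, Pow(5, -1))))) = Mul(45, Mul(Rational(3, 2), Pow(Add(Mul(0, Pow(-2, -1)), Mul(-5, Pow(5, -1))), -1))) = Mul(45, Mul(Rational(3, 2), Pow(Add(Mul(0, Rational(-1, 2)), Mul(-5, Rational(1, 5))), -1))) = Mul(45, Mul(Rational(3, 2), Pow(Add(0, -1), -1))) = Mul(45, Mul(Rational(3, 2), Pow(-1, -1))) = Mul(45, Mul(Rational(3, 2), -1)) = Mul(45, Rational(-3, 2)) = Rational(-135, 2)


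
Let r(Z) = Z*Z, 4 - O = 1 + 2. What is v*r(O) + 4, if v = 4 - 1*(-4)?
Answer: 12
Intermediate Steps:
O = 1 (O = 4 - (1 + 2) = 4 - 1*3 = 4 - 3 = 1)
r(Z) = Z²
v = 8 (v = 4 + 4 = 8)
v*r(O) + 4 = 8*1² + 4 = 8*1 + 4 = 8 + 4 = 12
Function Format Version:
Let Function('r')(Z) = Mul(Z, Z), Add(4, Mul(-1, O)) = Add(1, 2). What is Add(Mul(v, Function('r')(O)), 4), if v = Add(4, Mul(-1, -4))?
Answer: 12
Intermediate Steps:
O = 1 (O = Add(4, Mul(-1, Add(1, 2))) = Add(4, Mul(-1, 3)) = Add(4, -3) = 1)
Function('r')(Z) = Pow(Z, 2)
v = 8 (v = Add(4, 4) = 8)
Add(Mul(v, Function('r')(O)), 4) = Add(Mul(8, Pow(1, 2)), 4) = Add(Mul(8, 1), 4) = Add(8, 4) = 12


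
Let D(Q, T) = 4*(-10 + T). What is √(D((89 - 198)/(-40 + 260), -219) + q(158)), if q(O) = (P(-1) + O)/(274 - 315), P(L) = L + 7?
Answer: 2*I*√230 ≈ 30.332*I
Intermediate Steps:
P(L) = 7 + L
D(Q, T) = -40 + 4*T
q(O) = -6/41 - O/41 (q(O) = ((7 - 1) + O)/(274 - 315) = (6 + O)/(-41) = (6 + O)*(-1/41) = -6/41 - O/41)
√(D((89 - 198)/(-40 + 260), -219) + q(158)) = √((-40 + 4*(-219)) + (-6/41 - 1/41*158)) = √((-40 - 876) + (-6/41 - 158/41)) = √(-916 - 4) = √(-920) = 2*I*√230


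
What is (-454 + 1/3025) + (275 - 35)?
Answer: -647349/3025 ≈ -214.00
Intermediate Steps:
(-454 + 1/3025) + (275 - 35) = (-454 + 1/3025) + 240 = -1373349/3025 + 240 = -647349/3025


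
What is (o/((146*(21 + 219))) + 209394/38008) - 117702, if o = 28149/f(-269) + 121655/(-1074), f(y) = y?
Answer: -5660688103048635131/48095637906240 ≈ -1.1770e+5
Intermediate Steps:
o = -62957221/288906 (o = 28149/(-269) + 121655/(-1074) = 28149*(-1/269) + 121655*(-1/1074) = -28149/269 - 121655/1074 = -62957221/288906 ≈ -217.92)
(o/((146*(21 + 219))) + 209394/38008) - 117702 = (-62957221*1/(146*(21 + 219))/288906 + 209394/38008) - 117702 = (-62957221/(288906*(146*240)) + 209394*(1/38008)) - 117702 = (-62957221/288906/35040 + 104697/19004) - 117702 = (-62957221/288906*1/35040 + 104697/19004) - 117702 = (-62957221/10123266240 + 104697/19004) - 117702 = 264669791625349/48095637906240 - 117702 = -5660688103048635131/48095637906240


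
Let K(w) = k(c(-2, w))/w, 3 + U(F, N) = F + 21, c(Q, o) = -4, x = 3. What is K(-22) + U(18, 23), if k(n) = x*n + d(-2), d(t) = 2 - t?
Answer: 400/11 ≈ 36.364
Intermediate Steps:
k(n) = 4 + 3*n (k(n) = 3*n + (2 - 1*(-2)) = 3*n + (2 + 2) = 3*n + 4 = 4 + 3*n)
U(F, N) = 18 + F (U(F, N) = -3 + (F + 21) = -3 + (21 + F) = 18 + F)
K(w) = -8/w (K(w) = (4 + 3*(-4))/w = (4 - 12)/w = -8/w)
K(-22) + U(18, 23) = -8/(-22) + (18 + 18) = -8*(-1/22) + 36 = 4/11 + 36 = 400/11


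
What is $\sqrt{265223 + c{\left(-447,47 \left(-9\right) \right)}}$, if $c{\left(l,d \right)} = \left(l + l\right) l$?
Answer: $\sqrt{664841} \approx 815.38$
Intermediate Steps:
$c{\left(l,d \right)} = 2 l^{2}$ ($c{\left(l,d \right)} = 2 l l = 2 l^{2}$)
$\sqrt{265223 + c{\left(-447,47 \left(-9\right) \right)}} = \sqrt{265223 + 2 \left(-447\right)^{2}} = \sqrt{265223 + 2 \cdot 199809} = \sqrt{265223 + 399618} = \sqrt{664841}$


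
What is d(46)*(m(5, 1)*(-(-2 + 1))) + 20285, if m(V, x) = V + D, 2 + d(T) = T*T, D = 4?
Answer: 39311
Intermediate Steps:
d(T) = -2 + T² (d(T) = -2 + T*T = -2 + T²)
m(V, x) = 4 + V (m(V, x) = V + 4 = 4 + V)
d(46)*(m(5, 1)*(-(-2 + 1))) + 20285 = (-2 + 46²)*((4 + 5)*(-(-2 + 1))) + 20285 = (-2 + 2116)*(9*(-1*(-1))) + 20285 = 2114*(9*1) + 20285 = 2114*9 + 20285 = 19026 + 20285 = 39311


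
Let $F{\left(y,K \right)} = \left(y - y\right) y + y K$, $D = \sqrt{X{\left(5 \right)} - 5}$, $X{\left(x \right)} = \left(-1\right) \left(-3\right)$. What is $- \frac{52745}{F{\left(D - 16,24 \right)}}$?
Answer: $\frac{52745}{387} + \frac{52745 i \sqrt{2}}{6192} \approx 136.29 + 12.047 i$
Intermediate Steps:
$X{\left(x \right)} = 3$
$D = i \sqrt{2}$ ($D = \sqrt{3 - 5} = \sqrt{-2} = i \sqrt{2} \approx 1.4142 i$)
$F{\left(y,K \right)} = K y$ ($F{\left(y,K \right)} = 0 y + K y = 0 + K y = K y$)
$- \frac{52745}{F{\left(D - 16,24 \right)}} = - \frac{52745}{24 \left(i \sqrt{2} - 16\right)} = - \frac{52745}{24 \left(-16 + i \sqrt{2}\right)} = - \frac{52745}{-384 + 24 i \sqrt{2}}$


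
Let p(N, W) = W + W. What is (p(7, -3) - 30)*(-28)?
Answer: 1008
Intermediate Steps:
p(N, W) = 2*W
(p(7, -3) - 30)*(-28) = (2*(-3) - 30)*(-28) = (-6 - 30)*(-28) = -36*(-28) = 1008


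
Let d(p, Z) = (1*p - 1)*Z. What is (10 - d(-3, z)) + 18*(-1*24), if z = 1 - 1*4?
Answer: -434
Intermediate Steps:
z = -3 (z = 1 - 4 = -3)
d(p, Z) = Z*(-1 + p) (d(p, Z) = (p - 1)*Z = (-1 + p)*Z = Z*(-1 + p))
(10 - d(-3, z)) + 18*(-1*24) = (10 - (-3)*(-1 - 3)) + 18*(-1*24) = (10 - (-3)*(-4)) + 18*(-24) = (10 - 1*12) - 432 = (10 - 12) - 432 = -2 - 432 = -434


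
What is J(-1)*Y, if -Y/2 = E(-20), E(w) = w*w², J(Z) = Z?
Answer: -16000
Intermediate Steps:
E(w) = w³
Y = 16000 (Y = -2*(-20)³ = -2*(-8000) = 16000)
J(-1)*Y = -1*16000 = -16000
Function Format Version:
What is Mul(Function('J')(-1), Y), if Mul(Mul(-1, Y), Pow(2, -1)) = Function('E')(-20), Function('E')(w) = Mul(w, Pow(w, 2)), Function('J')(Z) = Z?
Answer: -16000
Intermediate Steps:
Function('E')(w) = Pow(w, 3)
Y = 16000 (Y = Mul(-2, Pow(-20, 3)) = Mul(-2, -8000) = 16000)
Mul(Function('J')(-1), Y) = Mul(-1, 16000) = -16000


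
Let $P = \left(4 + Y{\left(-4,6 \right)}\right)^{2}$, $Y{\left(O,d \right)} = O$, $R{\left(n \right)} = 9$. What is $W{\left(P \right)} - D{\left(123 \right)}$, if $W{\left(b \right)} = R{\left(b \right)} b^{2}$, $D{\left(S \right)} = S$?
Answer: $-123$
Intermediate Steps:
$P = 0$ ($P = \left(4 - 4\right)^{2} = 0^{2} = 0$)
$W{\left(b \right)} = 9 b^{2}$
$W{\left(P \right)} - D{\left(123 \right)} = 9 \cdot 0^{2} - 123 = 9 \cdot 0 - 123 = 0 - 123 = -123$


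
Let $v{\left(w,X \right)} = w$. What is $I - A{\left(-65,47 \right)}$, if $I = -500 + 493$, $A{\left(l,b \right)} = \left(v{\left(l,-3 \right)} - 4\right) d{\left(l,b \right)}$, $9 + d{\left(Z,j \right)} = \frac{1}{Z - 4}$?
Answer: $-629$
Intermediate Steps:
$d{\left(Z,j \right)} = -9 + \frac{1}{-4 + Z}$ ($d{\left(Z,j \right)} = -9 + \frac{1}{Z - 4} = -9 + \frac{1}{-4 + Z}$)
$A{\left(l,b \right)} = 37 - 9 l$ ($A{\left(l,b \right)} = \left(l - 4\right) \frac{37 - 9 l}{-4 + l} = \left(-4 + l\right) \frac{37 - 9 l}{-4 + l} = 37 - 9 l$)
$I = -7$
$I - A{\left(-65,47 \right)} = -7 - \left(37 - -585\right) = -7 - \left(37 + 585\right) = -7 - 622 = -629$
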